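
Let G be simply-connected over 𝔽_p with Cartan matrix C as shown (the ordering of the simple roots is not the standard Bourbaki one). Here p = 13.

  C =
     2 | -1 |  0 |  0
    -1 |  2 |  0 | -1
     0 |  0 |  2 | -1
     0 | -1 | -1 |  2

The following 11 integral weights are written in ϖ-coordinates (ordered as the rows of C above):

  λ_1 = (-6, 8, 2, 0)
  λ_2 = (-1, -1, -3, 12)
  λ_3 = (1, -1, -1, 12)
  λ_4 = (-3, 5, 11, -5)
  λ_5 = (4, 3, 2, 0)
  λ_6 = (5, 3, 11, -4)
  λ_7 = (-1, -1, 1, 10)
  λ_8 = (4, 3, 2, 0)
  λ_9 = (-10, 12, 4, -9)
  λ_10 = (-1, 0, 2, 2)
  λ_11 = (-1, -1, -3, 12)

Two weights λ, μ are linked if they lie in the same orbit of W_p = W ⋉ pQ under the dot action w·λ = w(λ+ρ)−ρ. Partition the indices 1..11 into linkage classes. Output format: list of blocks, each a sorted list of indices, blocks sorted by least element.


Type A_4, rank 4, |W|=120; reorder rows/cols to standard.

λ_j+ρ reflected into Ā_13 (⟨·,θ^∨⟩≤13); 4-tuples as given:

  [1] (5, 4, 3, 1) · [2] (0, 0, 2, 11) · [3] (0, 0, 2, 11) · [4] (1, 0, 7, 4) · [5] (5, 4, 3, 1) · [6] (0, 1, 3, 3) · [7] (0, 0, 2, 11) · [8] (5, 4, 3, 1) · [9] (5, 4, 3, 1) · [10] (0, 1, 3, 3) · [11] (0, 0, 2, 11)

Partition of {1..11} into 4 W_13-dot-orbits:

[[1, 5, 8, 9], [2, 3, 7, 11], [4], [6, 10]]


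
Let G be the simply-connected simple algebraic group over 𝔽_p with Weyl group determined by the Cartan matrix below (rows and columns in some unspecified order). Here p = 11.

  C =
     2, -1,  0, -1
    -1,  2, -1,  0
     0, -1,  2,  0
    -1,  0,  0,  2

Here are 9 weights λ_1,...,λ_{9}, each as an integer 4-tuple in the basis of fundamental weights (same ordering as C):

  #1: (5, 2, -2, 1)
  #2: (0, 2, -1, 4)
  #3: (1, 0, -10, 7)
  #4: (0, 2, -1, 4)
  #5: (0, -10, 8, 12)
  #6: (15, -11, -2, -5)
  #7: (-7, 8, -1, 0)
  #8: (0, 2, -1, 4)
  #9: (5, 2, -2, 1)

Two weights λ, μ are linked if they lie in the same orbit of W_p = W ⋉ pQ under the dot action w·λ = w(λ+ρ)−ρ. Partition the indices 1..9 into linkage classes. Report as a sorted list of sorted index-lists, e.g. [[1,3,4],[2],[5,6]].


Root system A_4: the 4×4 matrix C matches after relabeling.

Ā_11 reps of the 9 weights (A_4, coords as presented):

  λ_1 → (6, 2, 1, 2);  λ_2 → (1, 3, 0, 5);  λ_3 → (6, 2, 1, 2);  λ_4 → (1, 3, 0, 5);  λ_5 → (6, 2, 1, 2);  λ_6 → (0, 1, 5, 1);  λ_7 → (1, 3, 0, 5);  λ_8 → (1, 3, 0, 5);  λ_9 → (6, 2, 1, 2)

The 9 indices split into 3 linkage classes (same alcove rep ⇔ same W_11-dot-orbit):

[[1, 3, 5, 9], [2, 4, 7, 8], [6]]


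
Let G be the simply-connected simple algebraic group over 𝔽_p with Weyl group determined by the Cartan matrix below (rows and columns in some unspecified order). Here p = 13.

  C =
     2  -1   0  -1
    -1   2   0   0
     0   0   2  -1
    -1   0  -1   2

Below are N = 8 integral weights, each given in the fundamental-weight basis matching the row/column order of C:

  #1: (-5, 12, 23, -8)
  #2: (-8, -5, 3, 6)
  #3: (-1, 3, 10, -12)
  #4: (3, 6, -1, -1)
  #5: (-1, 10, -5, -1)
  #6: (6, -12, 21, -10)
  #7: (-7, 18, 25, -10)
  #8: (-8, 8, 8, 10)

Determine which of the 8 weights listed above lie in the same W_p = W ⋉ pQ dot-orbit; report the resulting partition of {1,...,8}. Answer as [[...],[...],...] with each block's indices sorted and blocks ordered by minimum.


Type A_4, rank 4, |W|=120; reorder rows/cols to standard.

Folding the 8 weights λ_j+ρ into Ā_13 (reps in the given 4-coord order):

    1: (4, 7, 0, 0)
    2: (0, 7, 0, 4)
    3: (4, 7, 0, 0)
    4: (4, 7, 0, 0)
    5: (4, 7, 0, 0)
    6: (0, 7, 0, 4)
    7: (0, 7, 0, 4)
    8: (0, 7, 0, 4)

2 distinct reps among the 8 weights ⇒ 2 W_13-linkage classes:

[[1, 3, 4, 5], [2, 6, 7, 8]]


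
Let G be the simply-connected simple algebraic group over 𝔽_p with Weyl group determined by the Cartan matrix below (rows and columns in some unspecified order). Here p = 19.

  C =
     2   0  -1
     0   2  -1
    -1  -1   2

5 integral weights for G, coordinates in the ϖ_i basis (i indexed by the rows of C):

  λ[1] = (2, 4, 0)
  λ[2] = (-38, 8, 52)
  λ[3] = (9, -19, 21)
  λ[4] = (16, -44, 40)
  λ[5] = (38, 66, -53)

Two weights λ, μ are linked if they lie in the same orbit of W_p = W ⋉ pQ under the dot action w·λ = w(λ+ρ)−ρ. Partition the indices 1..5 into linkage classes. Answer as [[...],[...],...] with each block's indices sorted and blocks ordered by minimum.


Root system A_3: the 3×3 matrix C matches after relabeling.

Alcove-folded reps (p=19, 5 weights, presented ϖ-order):

  λ_1 → (3, 5, 1) · λ_2 → (3, 5, 1) · λ_3 → (3, 5, 1) · λ_4 → (2, 14, 1) · λ_5 → (3, 5, 1)

Linkage partition of the 5 weights (2 classes, p=19):

[[1, 2, 3, 5], [4]]


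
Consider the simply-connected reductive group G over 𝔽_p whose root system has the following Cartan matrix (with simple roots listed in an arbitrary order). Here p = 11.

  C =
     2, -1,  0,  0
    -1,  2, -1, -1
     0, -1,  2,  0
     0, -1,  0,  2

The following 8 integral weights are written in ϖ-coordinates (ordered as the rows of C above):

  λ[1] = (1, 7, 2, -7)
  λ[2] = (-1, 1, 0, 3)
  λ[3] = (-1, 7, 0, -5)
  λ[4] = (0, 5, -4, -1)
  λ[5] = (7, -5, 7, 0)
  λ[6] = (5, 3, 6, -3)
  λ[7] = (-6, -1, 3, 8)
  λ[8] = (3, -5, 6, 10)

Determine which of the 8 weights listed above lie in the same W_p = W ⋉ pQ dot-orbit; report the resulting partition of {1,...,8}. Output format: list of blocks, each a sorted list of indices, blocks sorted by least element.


Cartan matrix: type D_4 (|W|=192); un-permuting the 4 rows.

Folding the 8 weights λ_j+ρ into Ā_11 (reps in the given 4-coord order):

  λ_1+ρ ↦ (0, 2, 1, 4) · λ_2+ρ ↦ (0, 2, 1, 4) · λ_3+ρ ↦ (0, 2, 1, 4) · λ_4+ρ ↦ (1, 3, 3, 0) · λ_5+ρ ↦ (3, 1, 3, 2) · λ_6+ρ ↦ (0, 2, 1, 4) · λ_7+ρ ↦ (0, 2, 1, 4) · λ_8+ρ ↦ (3, 0, 0, 4)

Partition of {1..8} into 4 W_11-dot-orbits:

[[1, 2, 3, 6, 7], [4], [5], [8]]


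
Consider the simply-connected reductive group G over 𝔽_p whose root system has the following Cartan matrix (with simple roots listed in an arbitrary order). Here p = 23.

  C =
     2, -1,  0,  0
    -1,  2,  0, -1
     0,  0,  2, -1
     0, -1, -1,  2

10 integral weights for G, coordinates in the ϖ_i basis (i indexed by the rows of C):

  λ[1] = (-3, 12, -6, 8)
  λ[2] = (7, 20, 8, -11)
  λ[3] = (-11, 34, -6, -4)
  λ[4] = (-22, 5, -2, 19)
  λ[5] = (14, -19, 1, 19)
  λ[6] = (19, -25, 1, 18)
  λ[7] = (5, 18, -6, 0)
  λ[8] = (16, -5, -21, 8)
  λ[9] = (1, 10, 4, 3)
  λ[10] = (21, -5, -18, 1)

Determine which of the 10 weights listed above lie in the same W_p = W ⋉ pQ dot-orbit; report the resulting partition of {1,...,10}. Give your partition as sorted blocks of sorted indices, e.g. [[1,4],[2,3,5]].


C ↔ A_4 under row/col permutation; |W(A_4)| = 120.

Alcove-folded reps (p=23, 10 weights, presented ϖ-order):

  [1] (2, 11, 5, 4) · [2] (2, 11, 5, 4) · [3] (2, 11, 5, 4) · [4] (3, 15, 2, 2) · [5] (3, 15, 2, 2) · [6] (3, 15, 2, 2) · [7] (3, 15, 2, 2) · [8] (2, 11, 5, 4) · [9] (2, 11, 5, 4) · [10] (3, 15, 2, 2)

Linkage partition of the 10 weights (2 classes, p=23):

[[1, 2, 3, 8, 9], [4, 5, 6, 7, 10]]


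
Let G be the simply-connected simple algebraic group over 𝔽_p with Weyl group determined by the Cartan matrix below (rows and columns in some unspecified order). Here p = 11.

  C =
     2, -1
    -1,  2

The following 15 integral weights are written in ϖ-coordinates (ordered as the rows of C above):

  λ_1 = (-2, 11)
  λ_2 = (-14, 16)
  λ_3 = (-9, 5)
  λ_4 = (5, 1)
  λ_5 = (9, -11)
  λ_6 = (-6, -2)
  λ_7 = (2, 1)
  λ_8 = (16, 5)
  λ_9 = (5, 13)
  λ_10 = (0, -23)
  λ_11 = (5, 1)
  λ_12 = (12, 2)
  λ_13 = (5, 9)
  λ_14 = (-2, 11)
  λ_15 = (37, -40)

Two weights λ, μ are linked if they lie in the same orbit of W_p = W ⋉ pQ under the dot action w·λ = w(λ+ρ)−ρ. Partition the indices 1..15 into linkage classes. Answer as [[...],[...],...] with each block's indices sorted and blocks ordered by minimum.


A_2 Cartan matrix, 2 simple roots permuted; ρ=(1,1).

W_11-reps of the 15 weights in Ā_11 (same 2-coord order as C):

    1: (0, 10)
    2: (5, 2)
    3: (6, 2)
    4: (6, 2)
    5: (0, 10)
    6: (1, 5)
    7: (3, 2)
    8: (1, 5)
    9: (3, 2)
    10: (0, 10)
    11: (6, 2)
    12: (6, 2)
    13: (1, 5)
    14: (0, 10)
    15: (1, 5)

5 distinct reps among the 15 weights ⇒ 5 W_11-linkage classes:

[[1, 5, 10, 14], [2], [3, 4, 11, 12], [6, 8, 13, 15], [7, 9]]


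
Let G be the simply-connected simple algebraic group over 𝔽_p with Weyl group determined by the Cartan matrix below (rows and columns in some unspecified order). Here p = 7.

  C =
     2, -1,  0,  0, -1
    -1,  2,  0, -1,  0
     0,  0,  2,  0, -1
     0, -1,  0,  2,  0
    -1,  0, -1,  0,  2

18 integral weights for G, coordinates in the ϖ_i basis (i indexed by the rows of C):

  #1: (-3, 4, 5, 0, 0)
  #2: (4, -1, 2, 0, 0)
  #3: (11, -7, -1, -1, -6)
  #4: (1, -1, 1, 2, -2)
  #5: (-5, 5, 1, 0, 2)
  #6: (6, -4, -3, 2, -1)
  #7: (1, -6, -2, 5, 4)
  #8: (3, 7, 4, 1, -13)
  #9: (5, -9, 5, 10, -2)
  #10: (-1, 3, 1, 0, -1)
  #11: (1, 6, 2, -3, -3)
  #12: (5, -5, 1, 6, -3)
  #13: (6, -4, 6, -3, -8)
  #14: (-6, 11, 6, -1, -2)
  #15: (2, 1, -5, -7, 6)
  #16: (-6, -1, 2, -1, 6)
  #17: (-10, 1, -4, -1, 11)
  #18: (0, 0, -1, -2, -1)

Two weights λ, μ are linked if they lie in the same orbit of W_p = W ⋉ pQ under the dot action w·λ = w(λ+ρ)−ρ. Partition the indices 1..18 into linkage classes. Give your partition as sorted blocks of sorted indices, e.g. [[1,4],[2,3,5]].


Dynkin diagram of C (from the 8 off-diagonal −1 entries): A_5.

Alcove-folded reps (p=7, 18 weights, presented ϖ-order):

    λ_1 → (1, 0, 1, 3, 1)
    λ_2 → (3, 2, 0, 0, 1)
    λ_3 → (1, 0, 0, 1, 0)
    λ_4 → (1, 0, 1, 3, 1)
    λ_5 → (3, 2, 0, 0, 1)
    λ_6 → (2, 3, 0, 0, 2)
    λ_7 → (3, 2, 0, 0, 1)
    λ_8 → (0, 4, 2, 1, 0)
    λ_9 → (1, 0, 1, 3, 1)
    λ_10 → (0, 4, 2, 1, 0)
    λ_11 → (0, 4, 2, 1, 0)
    λ_12 → (0, 4, 2, 1, 0)
    λ_13 → (2, 3, 0, 0, 2)
    λ_14 → (1, 0, 0, 1, 0)
    λ_15 → (1, 0, 1, 3, 1)
    λ_16 → (0, 0, 0, 2, 2)
    λ_17 → (0, 0, 0, 2, 2)
    λ_18 → (1, 0, 0, 1, 0)

Grouping the 18 weights by Ā_7-representative: 6 linkage classes.

[[1, 4, 9, 15], [2, 5, 7], [3, 14, 18], [6, 13], [8, 10, 11, 12], [16, 17]]


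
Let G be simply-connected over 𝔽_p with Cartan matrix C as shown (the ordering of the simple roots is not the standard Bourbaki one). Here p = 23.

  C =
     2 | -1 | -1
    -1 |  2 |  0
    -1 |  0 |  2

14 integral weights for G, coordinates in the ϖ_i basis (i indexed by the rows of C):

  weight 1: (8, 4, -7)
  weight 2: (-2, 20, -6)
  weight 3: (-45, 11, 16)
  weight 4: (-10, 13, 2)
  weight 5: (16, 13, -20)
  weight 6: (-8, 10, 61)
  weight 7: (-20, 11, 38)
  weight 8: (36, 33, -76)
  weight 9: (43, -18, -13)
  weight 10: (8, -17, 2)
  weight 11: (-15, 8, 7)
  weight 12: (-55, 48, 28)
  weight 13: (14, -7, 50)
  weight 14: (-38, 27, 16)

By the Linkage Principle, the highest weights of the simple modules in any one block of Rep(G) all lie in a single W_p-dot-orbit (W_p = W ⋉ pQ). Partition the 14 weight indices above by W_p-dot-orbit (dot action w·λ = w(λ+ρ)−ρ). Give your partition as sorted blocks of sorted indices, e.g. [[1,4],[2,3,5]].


C ↔ A_3 under row/col permutation; |W(A_3)| = 24.

λ_j+ρ reflected into Ā_23 (⟨·,θ^∨⟩≤23); 3-tuples as given:

  λ_1 → (3, 5, 6) · λ_2 → (5, 15, 1) · λ_3 → (2, 4, 9) · λ_4 → (3, 5, 6) · λ_5 → (2, 4, 9) · λ_6 → (3, 9, 4) · λ_7 → (3, 9, 4) · λ_8 → (2, 4, 9) · λ_9 → (2, 4, 9) · λ_10 → (3, 9, 4) · λ_11 → (3, 5, 6) · λ_12 → (5, 15, 1) · λ_13 → (3, 5, 6) · λ_14 → (3, 5, 6)

4 distinct reps among the 14 weights ⇒ 4 W_23-linkage classes:

[[1, 4, 11, 13, 14], [2, 12], [3, 5, 8, 9], [6, 7, 10]]


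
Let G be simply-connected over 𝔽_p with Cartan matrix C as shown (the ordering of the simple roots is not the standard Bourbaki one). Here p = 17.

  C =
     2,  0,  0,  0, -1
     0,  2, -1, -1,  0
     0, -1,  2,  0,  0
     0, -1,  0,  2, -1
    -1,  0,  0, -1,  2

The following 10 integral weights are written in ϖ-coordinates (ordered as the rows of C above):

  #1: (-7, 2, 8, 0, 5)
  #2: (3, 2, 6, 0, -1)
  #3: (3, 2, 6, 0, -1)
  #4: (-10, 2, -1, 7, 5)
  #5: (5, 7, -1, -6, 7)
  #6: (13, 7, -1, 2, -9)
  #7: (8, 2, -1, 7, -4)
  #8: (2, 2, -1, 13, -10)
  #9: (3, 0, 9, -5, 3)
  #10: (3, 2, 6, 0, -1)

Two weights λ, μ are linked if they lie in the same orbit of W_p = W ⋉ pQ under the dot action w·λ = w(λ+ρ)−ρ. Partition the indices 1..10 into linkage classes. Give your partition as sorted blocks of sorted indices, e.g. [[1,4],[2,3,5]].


Dynkin diagram of C (from the 8 off-diagonal −1 entries): A_5.

λ_j+ρ reflected into Ā_17 (⟨·,θ^∨⟩≤17); 5-tuples as given:

    1: (4, 3, 7, 1, 0)
    2: (4, 3, 7, 1, 0)
    3: (4, 3, 7, 1, 0)
    4: (6, 3, 0, 5, 3)
    5: (6, 3, 0, 5, 3)
    6: (6, 3, 0, 5, 3)
    7: (6, 3, 0, 5, 3)
    8: (6, 3, 0, 5, 3)
    9: (4, 3, 7, 1, 0)
    10: (4, 3, 7, 1, 0)

2 distinct reps among the 10 weights ⇒ 2 W_17-linkage classes:

[[1, 2, 3, 9, 10], [4, 5, 6, 7, 8]]


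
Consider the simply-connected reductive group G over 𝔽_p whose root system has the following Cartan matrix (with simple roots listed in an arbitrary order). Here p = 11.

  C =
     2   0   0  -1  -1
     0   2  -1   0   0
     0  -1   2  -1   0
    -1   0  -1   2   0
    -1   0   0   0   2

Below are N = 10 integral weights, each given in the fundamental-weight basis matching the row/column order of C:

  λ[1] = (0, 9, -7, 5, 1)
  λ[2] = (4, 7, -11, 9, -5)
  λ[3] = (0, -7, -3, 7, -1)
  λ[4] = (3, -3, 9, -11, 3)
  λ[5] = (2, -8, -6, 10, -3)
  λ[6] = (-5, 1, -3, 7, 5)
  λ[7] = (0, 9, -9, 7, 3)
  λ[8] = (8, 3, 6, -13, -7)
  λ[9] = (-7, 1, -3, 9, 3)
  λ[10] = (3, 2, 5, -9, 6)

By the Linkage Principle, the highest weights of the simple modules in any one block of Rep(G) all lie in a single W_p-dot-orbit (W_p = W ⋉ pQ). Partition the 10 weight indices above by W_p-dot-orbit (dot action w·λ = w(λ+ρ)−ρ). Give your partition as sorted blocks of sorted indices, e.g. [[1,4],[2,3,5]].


A_5 Cartan matrix, 5 simple roots permuted; ρ=(1,1,1,1,1).

Each λ_j+ρ reduced to Ā_11; 5-tuples below use C's row order:

  1: (1, 2, 6, 0, 0)
  2: (1, 2, 6, 0, 0)
  3: (1, 2, 6, 0, 0)
  4: (4, 0, 2, 2, 2)
  5: (1, 2, 6, 0, 0)
  6: (4, 0, 2, 2, 2)
  7: (1, 2, 6, 0, 0)
  8: (4, 0, 2, 2, 2)
  9: (4, 0, 2, 2, 2)
  10: (4, 0, 2, 2, 2)

Linkage partition of the 10 weights (2 classes, p=11):

[[1, 2, 3, 5, 7], [4, 6, 8, 9, 10]]


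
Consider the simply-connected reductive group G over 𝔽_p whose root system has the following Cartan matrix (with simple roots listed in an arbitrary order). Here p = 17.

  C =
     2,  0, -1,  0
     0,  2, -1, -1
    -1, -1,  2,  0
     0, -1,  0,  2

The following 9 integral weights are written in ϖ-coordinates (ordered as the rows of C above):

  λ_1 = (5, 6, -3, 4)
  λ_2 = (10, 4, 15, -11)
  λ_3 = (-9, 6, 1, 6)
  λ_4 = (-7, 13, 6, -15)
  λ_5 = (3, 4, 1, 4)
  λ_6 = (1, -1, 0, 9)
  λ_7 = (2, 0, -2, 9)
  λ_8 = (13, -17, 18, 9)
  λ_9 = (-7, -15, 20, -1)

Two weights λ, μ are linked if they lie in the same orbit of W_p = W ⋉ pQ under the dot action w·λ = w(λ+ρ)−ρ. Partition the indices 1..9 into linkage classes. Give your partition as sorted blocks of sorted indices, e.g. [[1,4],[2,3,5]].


A_4 Cartan matrix, 4 simple roots permuted; ρ=(1,1,1,1).

Ā_17 reps of the 9 weights (A_4, coords as presented):

  [1] (4, 5, 2, 5) · [2] (4, 5, 2, 5) · [3] (2, 1, 6, 7) · [4] (2, 0, 1, 10) · [5] (4, 5, 2, 5) · [6] (2, 0, 1, 10) · [7] (2, 0, 1, 10) · [8] (2, 0, 1, 10) · [9] (2, 0, 1, 10)

The 9 indices split into 3 linkage classes (same alcove rep ⇔ same W_17-dot-orbit):

[[1, 2, 5], [3], [4, 6, 7, 8, 9]]


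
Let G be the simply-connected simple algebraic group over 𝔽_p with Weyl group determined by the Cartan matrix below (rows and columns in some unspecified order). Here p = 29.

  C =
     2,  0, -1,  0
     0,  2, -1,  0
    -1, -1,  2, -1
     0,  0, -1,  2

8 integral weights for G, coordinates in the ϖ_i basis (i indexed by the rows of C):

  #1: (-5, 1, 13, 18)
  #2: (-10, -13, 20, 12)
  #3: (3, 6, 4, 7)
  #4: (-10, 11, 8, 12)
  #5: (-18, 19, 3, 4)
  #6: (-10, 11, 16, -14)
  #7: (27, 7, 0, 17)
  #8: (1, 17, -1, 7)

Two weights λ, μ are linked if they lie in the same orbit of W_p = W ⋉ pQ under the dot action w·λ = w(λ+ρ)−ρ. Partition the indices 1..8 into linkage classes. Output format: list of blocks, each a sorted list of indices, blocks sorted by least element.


Cartan matrix: type D_4 (|W|=192); un-permuting the 4 rows.

Each λ_j+ρ reduced to Ā_29; 4-tuples below use C's row order:

  λ_1 → (2, 4, 0, 13);  λ_2 → (4, 7, 5, 8);  λ_3 → (4, 7, 5, 8);  λ_4 → (4, 7, 5, 8);  λ_5 → (4, 7, 5, 8);  λ_6 → (4, 7, 5, 8);  λ_7 → (2, 18, 0, 8);  λ_8 → (2, 18, 0, 8)

These 8 weights hit 3 W_29-dot-orbits; sizes (1, 5, 2):

[[1], [2, 3, 4, 5, 6], [7, 8]]


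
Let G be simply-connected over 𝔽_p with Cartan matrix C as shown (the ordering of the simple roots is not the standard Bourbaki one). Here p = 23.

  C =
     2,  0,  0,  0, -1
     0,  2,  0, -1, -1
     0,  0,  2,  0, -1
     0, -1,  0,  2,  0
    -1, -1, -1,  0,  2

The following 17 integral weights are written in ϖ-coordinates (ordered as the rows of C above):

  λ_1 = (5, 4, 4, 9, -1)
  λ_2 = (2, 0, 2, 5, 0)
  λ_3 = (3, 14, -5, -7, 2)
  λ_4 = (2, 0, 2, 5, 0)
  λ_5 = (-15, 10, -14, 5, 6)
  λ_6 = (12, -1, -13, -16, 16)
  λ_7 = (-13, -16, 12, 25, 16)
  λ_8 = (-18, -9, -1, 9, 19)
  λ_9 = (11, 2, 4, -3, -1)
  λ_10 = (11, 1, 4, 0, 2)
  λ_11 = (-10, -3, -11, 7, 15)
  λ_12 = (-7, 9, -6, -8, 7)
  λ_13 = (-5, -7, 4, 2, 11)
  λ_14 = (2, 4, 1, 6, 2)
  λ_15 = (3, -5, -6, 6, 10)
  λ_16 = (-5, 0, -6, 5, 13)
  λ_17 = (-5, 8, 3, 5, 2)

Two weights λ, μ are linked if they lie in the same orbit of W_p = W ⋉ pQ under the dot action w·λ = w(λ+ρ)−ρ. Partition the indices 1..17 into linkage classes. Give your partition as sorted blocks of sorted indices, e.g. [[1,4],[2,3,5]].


C ↔ D_5 under row/col permutation; |W(D_5)| = 1920.

Each λ_j+ρ reduced to Ā_23; 5-tuples below use C's row order:

  λ_1+ρ ↦ (3, 0, 2, 7, 3);  λ_2+ρ ↦ (3, 1, 3, 6, 1);  λ_3+ρ ↦ (3, 1, 3, 6, 1);  λ_4+ρ ↦ (3, 1, 3, 6, 1);  λ_5+ρ ↦ (4, 3, 5, 3, 2);  λ_6+ρ ↦ (3, 0, 2, 7, 3);  λ_7+ρ ↦ (3, 0, 2, 7, 3);  λ_8+ρ ↦ (12, 1, 5, 2, 0);  λ_9+ρ ↦ (12, 1, 5, 2, 0);  λ_10+ρ ↦ (12, 1, 5, 2, 0);  λ_11+ρ ↦ (4, 3, 5, 3, 2);  λ_12+ρ ↦ (3, 0, 2, 7, 3);  λ_13+ρ ↦ (4, 3, 5, 3, 2);  λ_14+ρ ↦ (3, 0, 2, 7, 3);  λ_15+ρ ↦ (4, 3, 5, 3, 2);  λ_16+ρ ↦ (4, 3, 5, 3, 2);  λ_17+ρ ↦ (3, 1, 3, 6, 1)

These 17 weights hit 4 W_23-dot-orbits; sizes (5, 4, 5, 3):

[[1, 6, 7, 12, 14], [2, 3, 4, 17], [5, 11, 13, 15, 16], [8, 9, 10]]


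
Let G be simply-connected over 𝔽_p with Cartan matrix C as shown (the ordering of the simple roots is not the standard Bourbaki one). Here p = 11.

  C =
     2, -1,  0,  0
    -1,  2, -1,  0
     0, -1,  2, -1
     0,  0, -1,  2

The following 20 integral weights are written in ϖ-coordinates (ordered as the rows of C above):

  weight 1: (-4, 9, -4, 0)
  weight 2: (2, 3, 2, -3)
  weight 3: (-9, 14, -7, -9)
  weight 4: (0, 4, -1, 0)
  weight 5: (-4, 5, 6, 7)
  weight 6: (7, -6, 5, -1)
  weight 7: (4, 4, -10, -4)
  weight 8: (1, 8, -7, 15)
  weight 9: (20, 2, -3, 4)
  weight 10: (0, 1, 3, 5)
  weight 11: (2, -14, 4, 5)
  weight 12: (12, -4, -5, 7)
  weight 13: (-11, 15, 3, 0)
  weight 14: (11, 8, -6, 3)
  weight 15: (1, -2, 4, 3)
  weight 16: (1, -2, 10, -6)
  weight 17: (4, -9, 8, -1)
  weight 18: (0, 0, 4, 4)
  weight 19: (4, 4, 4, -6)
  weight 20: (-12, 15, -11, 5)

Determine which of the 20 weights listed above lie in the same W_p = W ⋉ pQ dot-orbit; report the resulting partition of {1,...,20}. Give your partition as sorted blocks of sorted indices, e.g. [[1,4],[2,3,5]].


A_4 Cartan matrix, 4 simple roots permuted; ρ=(1,1,1,1).

Folding the 20 weights λ_j+ρ into Ā_11 (reps in the given 4-coord order):

  [1] (3, 4, 1, 2) · [2] (3, 4, 1, 2) · [3] (3, 4, 1, 2) · [4] (1, 5, 0, 1) · [5] (3, 4, 1, 2) · [6] (3, 5, 1, 0) · [7] (1, 1, 4, 4) · [8] (3, 5, 1, 0) · [9] (3, 5, 1, 0) · [10] (1, 1, 4, 4) · [11] (3, 5, 1, 0) · [12] (3, 4, 1, 2) · [13] (0, 1, 5, 4) · [14] (1, 1, 4, 4) · [15] (1, 1, 4, 4) · [16] (0, 1, 5, 4) · [17] (3, 5, 1, 0) · [18] (0, 1, 5, 4) · [19] (1, 5, 0, 1) · [20] (1, 5, 0, 1)

5 distinct reps among the 20 weights ⇒ 5 W_11-linkage classes:

[[1, 2, 3, 5, 12], [4, 19, 20], [6, 8, 9, 11, 17], [7, 10, 14, 15], [13, 16, 18]]


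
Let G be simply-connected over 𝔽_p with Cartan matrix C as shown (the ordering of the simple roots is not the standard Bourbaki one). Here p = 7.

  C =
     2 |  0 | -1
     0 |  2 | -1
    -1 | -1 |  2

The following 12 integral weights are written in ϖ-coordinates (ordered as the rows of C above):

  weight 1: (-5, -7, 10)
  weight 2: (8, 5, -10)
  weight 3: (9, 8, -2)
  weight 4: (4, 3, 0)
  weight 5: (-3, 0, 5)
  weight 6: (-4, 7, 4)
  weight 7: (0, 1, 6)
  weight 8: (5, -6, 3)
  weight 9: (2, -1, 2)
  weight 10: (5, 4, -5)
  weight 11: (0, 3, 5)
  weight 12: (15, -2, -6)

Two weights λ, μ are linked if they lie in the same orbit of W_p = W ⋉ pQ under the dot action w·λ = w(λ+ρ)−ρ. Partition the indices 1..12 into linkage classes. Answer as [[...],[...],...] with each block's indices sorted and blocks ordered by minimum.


Cartan matrix: type A_3 (|W|=24); un-permuting the 3 rows.

λ_j+ρ reflected into Ā_7 (⟨·,θ^∨⟩≤7); 3-tuples as given:

  1: (0, 2, 1) · 2: (2, 1, 4) · 3: (2, 1, 1) · 4: (2, 1, 1) · 5: (2, 1, 4) · 6: (2, 1, 1) · 7: (2, 1, 4) · 8: (2, 1, 1) · 9: (3, 0, 3) · 10: (2, 1, 4) · 11: (3, 0, 3) · 12: (2, 1, 1)

Partition of {1..12} into 4 W_7-dot-orbits:

[[1], [2, 5, 7, 10], [3, 4, 6, 8, 12], [9, 11]]


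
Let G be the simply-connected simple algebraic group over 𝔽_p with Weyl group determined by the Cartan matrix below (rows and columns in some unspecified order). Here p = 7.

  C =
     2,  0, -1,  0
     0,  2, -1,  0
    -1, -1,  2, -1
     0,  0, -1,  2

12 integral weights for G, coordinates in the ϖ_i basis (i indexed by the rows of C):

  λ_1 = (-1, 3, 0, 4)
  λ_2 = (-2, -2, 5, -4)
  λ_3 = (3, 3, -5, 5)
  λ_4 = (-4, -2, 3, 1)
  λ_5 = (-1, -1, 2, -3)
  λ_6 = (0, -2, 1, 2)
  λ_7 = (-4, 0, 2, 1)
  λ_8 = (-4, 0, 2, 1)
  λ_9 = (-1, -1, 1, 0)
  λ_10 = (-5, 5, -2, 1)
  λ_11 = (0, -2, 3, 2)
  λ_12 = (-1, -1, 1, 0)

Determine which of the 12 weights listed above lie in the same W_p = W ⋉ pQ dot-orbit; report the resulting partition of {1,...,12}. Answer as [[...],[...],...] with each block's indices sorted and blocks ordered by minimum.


Root system D_4: the 4×4 matrix C matches after relabeling.

Alcove-folded reps (p=7, 12 weights, presented ϖ-order):

  1: (3, 1, 0, 2) · 2: (1, 1, 1, 3) · 3: (0, 0, 1, 2) · 4: (3, 1, 0, 2) · 5: (0, 0, 1, 2) · 6: (1, 1, 1, 3) · 7: (3, 1, 0, 2) · 8: (3, 1, 0, 2) · 9: (0, 0, 2, 1) · 10: (1, 1, 1, 3) · 11: (0, 0, 1, 2) · 12: (0, 0, 2, 1)

Grouping the 12 weights by Ā_7-representative: 4 linkage classes.

[[1, 4, 7, 8], [2, 6, 10], [3, 5, 11], [9, 12]]


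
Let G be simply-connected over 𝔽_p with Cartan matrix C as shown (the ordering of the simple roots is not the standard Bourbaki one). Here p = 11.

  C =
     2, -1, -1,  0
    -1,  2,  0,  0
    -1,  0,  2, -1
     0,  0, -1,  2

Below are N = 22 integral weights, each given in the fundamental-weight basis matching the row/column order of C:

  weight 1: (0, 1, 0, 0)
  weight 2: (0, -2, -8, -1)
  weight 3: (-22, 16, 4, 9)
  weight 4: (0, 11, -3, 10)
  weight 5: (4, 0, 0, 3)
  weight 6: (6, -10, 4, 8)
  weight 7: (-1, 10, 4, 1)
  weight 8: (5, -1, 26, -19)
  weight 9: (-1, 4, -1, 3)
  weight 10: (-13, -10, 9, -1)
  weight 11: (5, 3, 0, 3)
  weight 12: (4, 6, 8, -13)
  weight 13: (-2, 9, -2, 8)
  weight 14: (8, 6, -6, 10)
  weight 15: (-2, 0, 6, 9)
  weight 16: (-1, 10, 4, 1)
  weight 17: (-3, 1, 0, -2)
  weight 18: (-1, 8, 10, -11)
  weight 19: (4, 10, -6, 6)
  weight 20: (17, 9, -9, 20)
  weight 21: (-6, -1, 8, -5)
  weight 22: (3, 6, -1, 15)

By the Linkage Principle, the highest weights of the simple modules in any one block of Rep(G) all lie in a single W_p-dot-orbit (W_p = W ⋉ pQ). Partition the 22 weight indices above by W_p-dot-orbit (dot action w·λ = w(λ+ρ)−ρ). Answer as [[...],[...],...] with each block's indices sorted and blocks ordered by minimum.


Type A_4, rank 4, |W|=120; reorder rows/cols to standard.

Ā_11 reps of the 22 weights (A_4, coords as presented):

  [1] (1, 2, 1, 1) · [2] (6, 0, 1, 0) · [3] (5, 1, 1, 4) · [4] (0, 0, 1, 1) · [5] (5, 1, 1, 4) · [6] (1, 2, 1, 1) · [7] (0, 4, 0, 5) · [8] (0, 5, 0, 4) · [9] (0, 5, 0, 4) · [10] (0, 0, 1, 1) · [11] (6, 0, 1, 0) · [12] (1, 2, 1, 1) · [13] (1, 2, 1, 1) · [14] (0, 4, 0, 5) · [15] (5, 1, 1, 4) · [16] (0, 4, 0, 5) · [17] (0, 0, 1, 1) · [18] (0, 0, 1, 1) · [19] (0, 4, 0, 5) · [20] (1, 2, 1, 1) · [21] (0, 5, 0, 4) · [22] (0, 4, 0, 5)

6 distinct reps among the 22 weights ⇒ 6 W_11-linkage classes:

[[1, 6, 12, 13, 20], [2, 11], [3, 5, 15], [4, 10, 17, 18], [7, 14, 16, 19, 22], [8, 9, 21]]


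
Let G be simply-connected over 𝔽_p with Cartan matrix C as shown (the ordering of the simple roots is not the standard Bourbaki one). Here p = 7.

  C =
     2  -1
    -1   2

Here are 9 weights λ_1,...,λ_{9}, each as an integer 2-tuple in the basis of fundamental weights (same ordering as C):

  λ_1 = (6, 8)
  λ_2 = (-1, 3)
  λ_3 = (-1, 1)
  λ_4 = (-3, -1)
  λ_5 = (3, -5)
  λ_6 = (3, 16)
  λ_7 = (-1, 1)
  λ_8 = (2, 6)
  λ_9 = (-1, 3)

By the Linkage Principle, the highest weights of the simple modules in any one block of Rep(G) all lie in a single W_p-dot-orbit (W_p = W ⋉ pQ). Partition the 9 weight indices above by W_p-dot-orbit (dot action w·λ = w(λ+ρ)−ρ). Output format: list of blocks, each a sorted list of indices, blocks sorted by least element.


Root system A_2: the 2×2 matrix C matches after relabeling.

Ā_7 reps of the 9 weights (A_2, coords as presented):

  [1] (0, 2) · [2] (0, 4) · [3] (0, 2) · [4] (0, 2) · [5] (0, 4) · [6] (0, 4) · [7] (0, 2) · [8] (0, 4) · [9] (0, 4)

2 distinct reps among the 9 weights ⇒ 2 W_7-linkage classes:

[[1, 3, 4, 7], [2, 5, 6, 8, 9]]


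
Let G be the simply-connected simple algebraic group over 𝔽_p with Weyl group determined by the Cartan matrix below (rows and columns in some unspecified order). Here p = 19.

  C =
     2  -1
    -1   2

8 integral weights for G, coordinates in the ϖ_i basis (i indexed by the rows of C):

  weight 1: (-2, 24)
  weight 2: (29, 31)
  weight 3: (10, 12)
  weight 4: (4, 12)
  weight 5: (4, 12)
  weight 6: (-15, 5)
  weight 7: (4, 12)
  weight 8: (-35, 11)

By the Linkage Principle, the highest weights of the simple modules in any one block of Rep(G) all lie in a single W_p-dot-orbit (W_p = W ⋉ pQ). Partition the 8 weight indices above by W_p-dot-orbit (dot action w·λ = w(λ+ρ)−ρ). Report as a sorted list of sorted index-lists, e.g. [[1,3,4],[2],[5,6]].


Root system A_2: the 2×2 matrix C matches after relabeling.

Ā_19 reps of the 8 weights (A_2, coords as presented):

  [1] (5, 13);  [2] (6, 8);  [3] (6, 8);  [4] (5, 13);  [5] (5, 13);  [6] (6, 8);  [7] (5, 13);  [8] (3, 4)

Partition of {1..8} into 3 W_19-dot-orbits:

[[1, 4, 5, 7], [2, 3, 6], [8]]


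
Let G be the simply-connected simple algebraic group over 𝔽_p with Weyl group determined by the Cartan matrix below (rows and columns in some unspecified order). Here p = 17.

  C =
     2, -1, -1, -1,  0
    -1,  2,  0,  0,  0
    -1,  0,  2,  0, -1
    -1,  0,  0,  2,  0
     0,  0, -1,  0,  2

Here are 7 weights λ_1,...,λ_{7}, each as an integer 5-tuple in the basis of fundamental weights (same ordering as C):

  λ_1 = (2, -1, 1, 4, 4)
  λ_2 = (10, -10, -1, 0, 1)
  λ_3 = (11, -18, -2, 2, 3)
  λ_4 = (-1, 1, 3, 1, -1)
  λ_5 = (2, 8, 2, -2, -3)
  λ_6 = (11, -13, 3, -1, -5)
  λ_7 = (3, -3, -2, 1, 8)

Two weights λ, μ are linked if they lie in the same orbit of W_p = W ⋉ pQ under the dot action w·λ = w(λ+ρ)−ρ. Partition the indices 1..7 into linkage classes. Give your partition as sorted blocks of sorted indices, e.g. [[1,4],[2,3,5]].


Cartan matrix: type D_5 (|W|=1920); un-permuting the 5 rows.

Ā_17 reps of the 7 weights (D_5, coords as presented):

  λ_1+ρ ↦ (2, 0, 1, 5, 4);  λ_2+ρ ↦ (2, 9, 0, 1, 2);  λ_3+ρ ↦ (2, 9, 0, 1, 2);  λ_4+ρ ↦ (0, 2, 4, 2, 0);  λ_5+ρ ↦ (2, 9, 0, 1, 2);  λ_6+ρ ↦ (0, 12, 0, 0, 4);  λ_7+ρ ↦ (1, 2, 1, 2, 8)

Linkage partition of the 7 weights (5 classes, p=17):

[[1], [2, 3, 5], [4], [6], [7]]


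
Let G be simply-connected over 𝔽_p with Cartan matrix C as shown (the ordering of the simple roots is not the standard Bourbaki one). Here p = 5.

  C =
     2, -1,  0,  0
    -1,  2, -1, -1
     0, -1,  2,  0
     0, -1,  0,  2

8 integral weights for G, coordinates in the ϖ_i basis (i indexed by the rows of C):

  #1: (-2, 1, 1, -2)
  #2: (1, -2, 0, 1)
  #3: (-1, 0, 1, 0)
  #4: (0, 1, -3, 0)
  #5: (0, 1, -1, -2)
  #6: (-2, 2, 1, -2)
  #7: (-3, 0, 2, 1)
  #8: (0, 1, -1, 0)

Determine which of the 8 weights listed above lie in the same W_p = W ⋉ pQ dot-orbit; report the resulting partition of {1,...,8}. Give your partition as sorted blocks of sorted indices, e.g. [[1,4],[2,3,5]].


D_4 Cartan matrix, 4 simple roots permuted; ρ=(1,1,1,1).

Alcove-folded reps (p=5, 8 weights, presented ϖ-order):

  1: (1, 0, 2, 1) · 2: (1, 1, 0, 1) · 3: (0, 1, 2, 1) · 4: (1, 0, 2, 1) · 5: (1, 1, 0, 1) · 6: (1, 0, 2, 1) · 7: (1, 0, 2, 1) · 8: (1, 1, 0, 1)

The 8 indices split into 3 linkage classes (same alcove rep ⇔ same W_5-dot-orbit):

[[1, 4, 6, 7], [2, 5, 8], [3]]


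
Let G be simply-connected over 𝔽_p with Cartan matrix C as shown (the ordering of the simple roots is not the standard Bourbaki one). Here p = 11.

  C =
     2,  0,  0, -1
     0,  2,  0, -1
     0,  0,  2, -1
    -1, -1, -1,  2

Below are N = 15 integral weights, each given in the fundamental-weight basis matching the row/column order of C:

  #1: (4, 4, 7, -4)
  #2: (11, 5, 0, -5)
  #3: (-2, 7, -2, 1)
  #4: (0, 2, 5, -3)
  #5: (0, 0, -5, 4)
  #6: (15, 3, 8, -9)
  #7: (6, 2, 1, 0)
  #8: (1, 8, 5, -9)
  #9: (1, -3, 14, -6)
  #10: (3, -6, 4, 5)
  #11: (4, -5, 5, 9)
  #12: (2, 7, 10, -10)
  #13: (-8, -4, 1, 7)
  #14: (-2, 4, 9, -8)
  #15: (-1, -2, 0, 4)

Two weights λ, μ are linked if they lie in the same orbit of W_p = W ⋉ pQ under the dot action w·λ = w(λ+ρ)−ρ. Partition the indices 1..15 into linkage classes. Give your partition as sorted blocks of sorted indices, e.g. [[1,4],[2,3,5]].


Dynkin diagram of C (from the 6 off-diagonal −1 entries): D_4.

Folding the 15 weights λ_j+ρ into Ā_11 (reps in the given 4-coord order):

  λ_1 → (1, 1, 4, 1);  λ_2 → (5, 1, 0, 2);  λ_3 → (1, 8, 1, 0);  λ_4 → (1, 1, 4, 1);  λ_5 → (1, 1, 4, 1);  λ_6 → (1, 1, 4, 1);  λ_7 → (5, 1, 0, 2);  λ_8 → (6, 1, 2, 0);  λ_9 → (1, 1, 4, 1);  λ_10 → (0, 1, 1, 4);  λ_11 → (0, 1, 1, 4);  λ_12 → (6, 1, 2, 0);  λ_13 → (5, 1, 0, 2);  λ_14 → (5, 1, 0, 2);  λ_15 → (0, 1, 1, 4)

The 15 indices split into 5 linkage classes (same alcove rep ⇔ same W_11-dot-orbit):

[[1, 4, 5, 6, 9], [2, 7, 13, 14], [3], [8, 12], [10, 11, 15]]


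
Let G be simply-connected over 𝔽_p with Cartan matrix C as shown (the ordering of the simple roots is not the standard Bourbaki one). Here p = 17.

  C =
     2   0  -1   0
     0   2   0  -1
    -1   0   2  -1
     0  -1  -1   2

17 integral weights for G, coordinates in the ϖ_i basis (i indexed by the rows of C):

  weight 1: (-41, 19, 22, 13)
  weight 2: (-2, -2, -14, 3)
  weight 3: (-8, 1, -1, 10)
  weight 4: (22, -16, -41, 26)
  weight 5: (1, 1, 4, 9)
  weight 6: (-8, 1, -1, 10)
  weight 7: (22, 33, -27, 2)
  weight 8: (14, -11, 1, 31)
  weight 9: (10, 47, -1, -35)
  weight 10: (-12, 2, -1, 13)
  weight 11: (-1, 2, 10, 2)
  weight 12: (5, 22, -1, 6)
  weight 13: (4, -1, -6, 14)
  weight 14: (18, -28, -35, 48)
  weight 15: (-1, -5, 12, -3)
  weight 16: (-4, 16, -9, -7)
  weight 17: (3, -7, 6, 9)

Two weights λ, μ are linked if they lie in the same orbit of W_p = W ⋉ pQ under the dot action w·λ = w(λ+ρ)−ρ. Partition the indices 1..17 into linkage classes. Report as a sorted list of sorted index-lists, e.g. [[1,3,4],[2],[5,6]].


C ↔ A_4 under row/col permutation; |W(A_4)| = 120.

Ā_17 reps of the 17 weights (A_4, coords as presented):

  λ_1+ρ ↦ (0, 3, 11, 3) · λ_2+ρ ↦ (3, 1, 1, 9) · λ_3+ρ ↦ (0, 2, 7, 4) · λ_4+ρ ↦ (5, 4, 0, 6) · λ_5+ρ ↦ (0, 0, 5, 10) · λ_6+ρ ↦ (0, 2, 7, 4) · λ_7+ρ ↦ (6, 0, 8, 3) · λ_8+ρ ↦ (0, 0, 5, 10) · λ_9+ρ ↦ (6, 0, 8, 3) · λ_10+ρ ↦ (0, 3, 11, 3) · λ_11+ρ ↦ (0, 3, 11, 3) · λ_12+ρ ↦ (0, 2, 7, 4) · λ_13+ρ ↦ (0, 0, 5, 10) · λ_14+ρ ↦ (0, 0, 5, 10) · λ_15+ρ ↦ (0, 2, 7, 4) · λ_16+ρ ↦ (6, 0, 8, 3) · λ_17+ρ ↦ (0, 2, 7, 4)

Partition of {1..17} into 6 W_17-dot-orbits:

[[1, 10, 11], [2], [3, 6, 12, 15, 17], [4], [5, 8, 13, 14], [7, 9, 16]]


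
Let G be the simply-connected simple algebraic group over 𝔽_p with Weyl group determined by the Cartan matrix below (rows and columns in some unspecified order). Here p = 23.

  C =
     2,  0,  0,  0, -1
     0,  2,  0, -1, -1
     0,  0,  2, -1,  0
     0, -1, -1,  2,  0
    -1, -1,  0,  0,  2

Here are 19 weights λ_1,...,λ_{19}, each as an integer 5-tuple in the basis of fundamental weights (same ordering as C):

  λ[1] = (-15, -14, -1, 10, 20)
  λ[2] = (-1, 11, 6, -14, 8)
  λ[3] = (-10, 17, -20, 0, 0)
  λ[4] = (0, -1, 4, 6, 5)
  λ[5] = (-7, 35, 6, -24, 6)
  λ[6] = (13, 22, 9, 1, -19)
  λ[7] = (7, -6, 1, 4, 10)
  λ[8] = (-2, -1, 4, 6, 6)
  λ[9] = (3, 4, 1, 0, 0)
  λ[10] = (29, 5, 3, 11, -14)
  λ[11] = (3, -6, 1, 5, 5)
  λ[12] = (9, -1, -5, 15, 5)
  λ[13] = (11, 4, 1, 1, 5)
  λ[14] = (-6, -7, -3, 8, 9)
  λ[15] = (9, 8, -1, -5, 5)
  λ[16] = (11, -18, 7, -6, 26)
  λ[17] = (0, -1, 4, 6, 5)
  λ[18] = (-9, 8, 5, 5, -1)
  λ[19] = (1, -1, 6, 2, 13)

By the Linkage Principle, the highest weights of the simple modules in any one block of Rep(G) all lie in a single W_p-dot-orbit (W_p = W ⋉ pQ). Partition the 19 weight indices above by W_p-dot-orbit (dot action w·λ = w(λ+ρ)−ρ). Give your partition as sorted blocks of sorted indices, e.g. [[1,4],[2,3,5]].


Type A_5, rank 5, |W|=720; reorder rows/cols to standard.

Folding the 19 weights λ_j+ρ into Ā_23 (reps in the given 5-coord order):

  1: (8, 5, 2, 0, 6);  2: (0, 1, 6, 6, 8);  3: (1, 8, 1, 10, 0);  4: (1, 0, 5, 7, 6);  5: (1, 0, 4, 3, 13);  6: (8, 5, 2, 0, 6);  7: (8, 5, 2, 0, 6);  8: (1, 0, 5, 7, 6);  9: (4, 5, 2, 1, 1);  10: (1, 0, 5, 7, 6);  11: (4, 5, 2, 1, 1);  12: (1, 0, 5, 7, 6);  13: (8, 5, 2, 0, 6);  14: (4, 5, 2, 1, 1);  15: (8, 5, 2, 0, 6);  16: (4, 5, 2, 1, 1);  17: (1, 0, 5, 7, 6);  18: (0, 1, 6, 6, 8);  19: (1, 0, 4, 3, 13)

Linkage partition of the 19 weights (6 classes, p=23):

[[1, 6, 7, 13, 15], [2, 18], [3], [4, 8, 10, 12, 17], [5, 19], [9, 11, 14, 16]]


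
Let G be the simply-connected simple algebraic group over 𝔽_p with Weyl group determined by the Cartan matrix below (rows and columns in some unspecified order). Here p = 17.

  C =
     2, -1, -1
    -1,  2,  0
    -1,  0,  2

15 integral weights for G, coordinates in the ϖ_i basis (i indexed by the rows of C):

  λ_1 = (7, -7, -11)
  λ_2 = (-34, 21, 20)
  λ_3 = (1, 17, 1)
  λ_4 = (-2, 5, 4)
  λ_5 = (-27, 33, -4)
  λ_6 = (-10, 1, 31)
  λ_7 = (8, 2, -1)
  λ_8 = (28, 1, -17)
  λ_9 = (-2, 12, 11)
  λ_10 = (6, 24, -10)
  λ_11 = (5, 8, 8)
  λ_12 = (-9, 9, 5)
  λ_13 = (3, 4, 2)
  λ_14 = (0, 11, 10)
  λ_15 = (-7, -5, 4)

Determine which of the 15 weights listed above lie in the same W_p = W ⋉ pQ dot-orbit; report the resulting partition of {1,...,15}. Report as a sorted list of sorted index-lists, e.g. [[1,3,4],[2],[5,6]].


Cartan matrix: type A_3 (|W|=24); un-permuting the 3 rows.

Alcove-folded reps (p=17, 15 weights, presented ϖ-order):

    λ_1 → (6, 2, 2)
    λ_2 → (1, 5, 4)
    λ_3 → (1, 12, 2)
    λ_4 → (1, 5, 4)
    λ_5 → (9, 3, 0)
    λ_6 → (6, 2, 2)
    λ_7 → (9, 3, 0)
    λ_8 → (1, 12, 2)
    λ_9 → (1, 5, 4)
    λ_10 → (6, 2, 2)
    λ_11 → (6, 2, 2)
    λ_12 → (6, 2, 2)
    λ_13 → (4, 5, 3)
    λ_14 → (1, 5, 4)
    λ_15 → (1, 5, 4)

5 distinct reps among the 15 weights ⇒ 5 W_17-linkage classes:

[[1, 6, 10, 11, 12], [2, 4, 9, 14, 15], [3, 8], [5, 7], [13]]


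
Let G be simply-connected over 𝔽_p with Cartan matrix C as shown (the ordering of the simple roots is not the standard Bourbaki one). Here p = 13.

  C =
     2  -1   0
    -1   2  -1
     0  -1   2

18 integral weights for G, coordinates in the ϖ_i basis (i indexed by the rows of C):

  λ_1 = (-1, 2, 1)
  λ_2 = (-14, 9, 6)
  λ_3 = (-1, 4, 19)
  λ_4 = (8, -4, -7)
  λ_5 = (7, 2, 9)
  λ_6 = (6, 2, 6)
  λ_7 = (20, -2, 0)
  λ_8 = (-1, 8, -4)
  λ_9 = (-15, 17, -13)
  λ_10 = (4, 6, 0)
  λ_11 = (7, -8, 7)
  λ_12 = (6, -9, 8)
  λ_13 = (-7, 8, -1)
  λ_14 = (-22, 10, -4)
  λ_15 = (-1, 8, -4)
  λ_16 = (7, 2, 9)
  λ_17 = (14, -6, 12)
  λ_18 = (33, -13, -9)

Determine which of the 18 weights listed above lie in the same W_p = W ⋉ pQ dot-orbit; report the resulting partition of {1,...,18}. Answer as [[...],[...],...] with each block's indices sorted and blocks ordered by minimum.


A_3 Cartan matrix, 3 simple roots permuted; ρ=(1,1,1).

W_13-reps of the 18 weights in Ā_13 (same 3-coord order as C):

    λ_1+ρ ↦ (0, 3, 2)
    λ_2+ρ ↦ (6, 3, 0)
    λ_3+ρ ↦ (5, 7, 1)
    λ_4+ρ ↦ (0, 6, 3)
    λ_5+ρ ↦ (0, 3, 2)
    λ_6+ρ ↦ (3, 3, 3)
    λ_7+ρ ↦ (5, 7, 1)
    λ_8+ρ ↦ (0, 6, 3)
    λ_9+ρ ↦ (1, 7, 1)
    λ_10+ρ ↦ (5, 7, 1)
    λ_11+ρ ↦ (1, 7, 1)
    λ_12+ρ ↦ (1, 7, 1)
    λ_13+ρ ↦ (6, 3, 0)
    λ_14+ρ ↦ (0, 3, 2)
    λ_15+ρ ↦ (0, 6, 3)
    λ_16+ρ ↦ (0, 3, 2)
    λ_17+ρ ↦ (0, 3, 2)
    λ_18+ρ ↦ (1, 7, 1)

Partition of {1..18} into 6 W_13-dot-orbits:

[[1, 5, 14, 16, 17], [2, 13], [3, 7, 10], [4, 8, 15], [6], [9, 11, 12, 18]]


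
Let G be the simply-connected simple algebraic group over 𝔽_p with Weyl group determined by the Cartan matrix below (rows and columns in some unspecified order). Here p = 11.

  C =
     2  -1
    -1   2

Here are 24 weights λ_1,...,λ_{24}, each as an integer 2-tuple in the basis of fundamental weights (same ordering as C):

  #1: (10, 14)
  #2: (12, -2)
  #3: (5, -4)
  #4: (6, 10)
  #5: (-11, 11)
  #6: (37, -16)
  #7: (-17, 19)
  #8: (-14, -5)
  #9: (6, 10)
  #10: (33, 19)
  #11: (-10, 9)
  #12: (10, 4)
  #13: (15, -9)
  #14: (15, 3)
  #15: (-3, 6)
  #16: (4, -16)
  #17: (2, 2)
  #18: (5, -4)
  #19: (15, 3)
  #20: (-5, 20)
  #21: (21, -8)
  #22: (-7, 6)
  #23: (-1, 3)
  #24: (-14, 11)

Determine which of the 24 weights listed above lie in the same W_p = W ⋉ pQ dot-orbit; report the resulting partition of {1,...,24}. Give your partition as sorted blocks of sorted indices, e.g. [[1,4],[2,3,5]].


C ↔ A_2 under row/col permutation; |W(A_2)| = 6.

W_11-reps of the 24 weights in Ā_11 (same 2-coord order as C):

  [1] (0, 4)
  [2] (9, 1)
  [3] (3, 3)
  [4] (0, 4)
  [5] (9, 1)
  [6] (6, 1)
  [7] (2, 5)
  [8] (2, 5)
  [9] (0, 4)
  [10] (9, 1)
  [11] (9, 1)
  [12] (6, 0)
  [13] (3, 3)
  [14] (2, 5)
  [15] (2, 5)
  [16] (6, 1)
  [17] (3, 3)
  [18] (3, 3)
  [19] (2, 5)
  [20] (6, 1)
  [21] (0, 4)
  [22] (6, 1)
  [23] (0, 4)
  [24] (9, 1)

Linkage partition of the 24 weights (6 classes, p=11):

[[1, 4, 9, 21, 23], [2, 5, 10, 11, 24], [3, 13, 17, 18], [6, 16, 20, 22], [7, 8, 14, 15, 19], [12]]


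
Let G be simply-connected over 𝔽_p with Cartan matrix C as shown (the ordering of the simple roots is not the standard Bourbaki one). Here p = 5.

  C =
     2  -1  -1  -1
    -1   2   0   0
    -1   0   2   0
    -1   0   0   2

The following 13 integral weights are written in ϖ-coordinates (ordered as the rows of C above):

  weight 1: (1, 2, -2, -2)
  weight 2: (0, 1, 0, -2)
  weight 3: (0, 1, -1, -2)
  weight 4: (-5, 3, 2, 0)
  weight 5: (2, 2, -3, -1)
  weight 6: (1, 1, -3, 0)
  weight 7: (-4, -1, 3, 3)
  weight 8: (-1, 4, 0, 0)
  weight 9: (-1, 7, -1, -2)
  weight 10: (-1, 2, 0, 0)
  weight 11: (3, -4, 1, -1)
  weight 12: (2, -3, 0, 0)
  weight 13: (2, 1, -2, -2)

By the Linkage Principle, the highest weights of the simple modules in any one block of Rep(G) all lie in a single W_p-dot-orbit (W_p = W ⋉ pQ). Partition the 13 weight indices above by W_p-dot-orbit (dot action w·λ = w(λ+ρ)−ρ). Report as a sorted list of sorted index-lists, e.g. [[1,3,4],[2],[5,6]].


Dynkin diagram of C (from the 6 off-diagonal −1 entries): D_4.

Each λ_j+ρ reduced to Ā_5; 4-tuples below use C's row order:

  λ_1 → (0, 3, 1, 1)
  λ_2 → (0, 2, 1, 1)
  λ_3 → (0, 2, 0, 1)
  λ_4 → (0, 0, 1, 3)
  λ_5 → (0, 2, 1, 1)
  λ_6 → (0, 2, 2, 1)
  λ_7 → (0, 3, 1, 1)
  λ_8 → (0, 3, 1, 1)
  λ_9 → (0, 2, 0, 1)
  λ_10 → (0, 3, 1, 1)
  λ_11 → (0, 2, 1, 1)
  λ_12 → (0, 2, 1, 1)
  λ_13 → (0, 2, 1, 1)

The 13 indices split into 5 linkage classes (same alcove rep ⇔ same W_5-dot-orbit):

[[1, 7, 8, 10], [2, 5, 11, 12, 13], [3, 9], [4], [6]]
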